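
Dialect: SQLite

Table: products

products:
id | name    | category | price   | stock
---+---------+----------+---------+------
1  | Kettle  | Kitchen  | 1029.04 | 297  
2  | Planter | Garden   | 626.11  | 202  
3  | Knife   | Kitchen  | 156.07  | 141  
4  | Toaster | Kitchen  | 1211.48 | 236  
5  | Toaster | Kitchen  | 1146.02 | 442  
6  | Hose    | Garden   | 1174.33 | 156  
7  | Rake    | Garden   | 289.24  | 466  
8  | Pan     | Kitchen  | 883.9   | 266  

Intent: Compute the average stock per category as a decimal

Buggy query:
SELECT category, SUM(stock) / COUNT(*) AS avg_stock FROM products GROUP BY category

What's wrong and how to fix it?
Bug: SUM(stock) and COUNT(*) are both integers; the division truncates the fractional part

Fix: Multiply by 1.0 (or CAST to REAL) to force floating-point division

Corrected query:
SELECT category, SUM(stock) * 1.0 / COUNT(*) AS avg_stock FROM products GROUP BY category

Result:
category | avg_stock 
---------+-----------
Garden   | 274.666667
Kitchen  | 276.4     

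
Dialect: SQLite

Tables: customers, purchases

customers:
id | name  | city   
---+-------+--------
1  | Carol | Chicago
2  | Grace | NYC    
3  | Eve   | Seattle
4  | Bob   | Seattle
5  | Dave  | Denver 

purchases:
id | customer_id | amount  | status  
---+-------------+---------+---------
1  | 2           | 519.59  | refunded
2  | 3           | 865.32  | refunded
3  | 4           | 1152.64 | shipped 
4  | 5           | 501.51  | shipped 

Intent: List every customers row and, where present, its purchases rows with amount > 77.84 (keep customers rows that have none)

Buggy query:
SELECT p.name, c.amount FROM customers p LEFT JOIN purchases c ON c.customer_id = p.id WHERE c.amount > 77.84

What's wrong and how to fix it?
Bug: A WHERE condition on the right-hand table after LEFT JOIN drops unmatched parents

Fix: Move the right-table condition into the ON clause so unmatched parents are kept

Corrected query:
SELECT p.name, c.amount FROM customers p LEFT JOIN purchases c ON c.customer_id = p.id AND c.amount > 77.84

Result:
name  | amount 
------+--------
Carol | NULL   
Grace | 519.59 
Eve   | 865.32 
Bob   | 1152.64
Dave  | 501.51 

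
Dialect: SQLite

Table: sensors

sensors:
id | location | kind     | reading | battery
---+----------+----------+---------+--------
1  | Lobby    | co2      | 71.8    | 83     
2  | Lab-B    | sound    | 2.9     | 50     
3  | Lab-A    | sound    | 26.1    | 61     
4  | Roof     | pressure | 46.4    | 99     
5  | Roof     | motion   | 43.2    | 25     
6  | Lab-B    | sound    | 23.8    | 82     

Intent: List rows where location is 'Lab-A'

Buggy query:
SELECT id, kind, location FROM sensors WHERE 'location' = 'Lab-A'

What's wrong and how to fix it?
Bug: Single quotes denote string literals in SQL; the column name is being compared as a constant string

Fix: Reference the column as location without single quotes

Corrected query:
SELECT id, kind, location FROM sensors WHERE location = 'Lab-A'

Result:
id | kind  | location
---+-------+---------
3  | sound | Lab-A   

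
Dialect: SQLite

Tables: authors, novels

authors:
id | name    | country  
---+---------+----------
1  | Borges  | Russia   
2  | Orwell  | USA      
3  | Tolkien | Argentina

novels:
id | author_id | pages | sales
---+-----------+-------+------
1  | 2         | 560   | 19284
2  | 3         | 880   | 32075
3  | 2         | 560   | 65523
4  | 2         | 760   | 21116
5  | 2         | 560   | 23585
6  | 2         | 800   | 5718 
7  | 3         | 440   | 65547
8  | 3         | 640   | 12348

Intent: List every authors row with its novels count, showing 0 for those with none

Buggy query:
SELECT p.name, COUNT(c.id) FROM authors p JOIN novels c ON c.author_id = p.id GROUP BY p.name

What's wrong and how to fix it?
Bug: An inner join excludes parents with zero children

Fix: Use LEFT JOIN so parents without children still appear (COUNT(c.id) gives 0)

Corrected query:
SELECT p.name, COUNT(c.id) FROM authors p LEFT JOIN novels c ON c.author_id = p.id GROUP BY p.name

Result:
name    | COUNT(c.id)
--------+------------
Borges  | 0          
Orwell  | 5          
Tolkien | 3          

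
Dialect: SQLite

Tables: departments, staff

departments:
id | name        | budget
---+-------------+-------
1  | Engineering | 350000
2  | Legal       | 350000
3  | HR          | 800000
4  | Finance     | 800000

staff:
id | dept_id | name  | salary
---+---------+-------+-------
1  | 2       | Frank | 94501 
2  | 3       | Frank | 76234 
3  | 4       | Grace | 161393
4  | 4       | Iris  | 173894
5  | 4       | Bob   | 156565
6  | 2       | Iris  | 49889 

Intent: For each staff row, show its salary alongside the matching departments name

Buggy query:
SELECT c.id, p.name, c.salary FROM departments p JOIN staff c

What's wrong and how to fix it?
Bug: JOIN with no ON clause produces a cartesian product; every staff row pairs with every departments row

Fix: Add ON c.dept_id = p.id to the JOIN

Corrected query:
SELECT c.id, p.name, c.salary FROM departments p JOIN staff c ON c.dept_id = p.id

Result:
id | name    | salary
---+---------+-------
1  | Legal   | 94501 
2  | HR      | 76234 
3  | Finance | 161393
4  | Finance | 173894
5  | Finance | 156565
6  | Legal   | 49889 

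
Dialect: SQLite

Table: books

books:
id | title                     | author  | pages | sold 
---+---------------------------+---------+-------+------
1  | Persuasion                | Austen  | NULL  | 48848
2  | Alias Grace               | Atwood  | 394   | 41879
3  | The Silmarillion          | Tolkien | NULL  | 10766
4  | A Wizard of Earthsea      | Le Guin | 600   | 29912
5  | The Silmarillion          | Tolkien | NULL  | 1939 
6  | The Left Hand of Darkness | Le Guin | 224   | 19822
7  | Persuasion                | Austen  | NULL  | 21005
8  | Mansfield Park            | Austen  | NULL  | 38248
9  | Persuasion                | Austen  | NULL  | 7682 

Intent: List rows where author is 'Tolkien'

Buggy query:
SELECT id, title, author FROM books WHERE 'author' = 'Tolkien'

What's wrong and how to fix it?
Bug: Single quotes denote string literals in SQL; the column name is being compared as a constant string

Fix: Remove the quotes around the column name (or use double quotes for an identifier)

Corrected query:
SELECT id, title, author FROM books WHERE author = 'Tolkien'

Result:
id | title            | author 
---+------------------+--------
3  | The Silmarillion | Tolkien
5  | The Silmarillion | Tolkien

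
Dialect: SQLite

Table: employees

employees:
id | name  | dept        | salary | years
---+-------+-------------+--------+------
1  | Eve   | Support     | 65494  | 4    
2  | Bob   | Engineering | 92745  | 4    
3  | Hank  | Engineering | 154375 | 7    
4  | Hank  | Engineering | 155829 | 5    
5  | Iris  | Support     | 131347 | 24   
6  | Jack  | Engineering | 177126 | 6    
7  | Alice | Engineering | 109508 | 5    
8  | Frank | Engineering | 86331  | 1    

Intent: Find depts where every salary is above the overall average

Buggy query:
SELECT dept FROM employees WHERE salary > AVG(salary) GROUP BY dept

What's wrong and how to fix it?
Bug: AVG() is an aggregate; it can't sit directly in WHERE

Fix: Compute the overall average in a scalar subquery and compare each group's MIN against it in HAVING

Corrected query:
SELECT dept FROM employees GROUP BY dept HAVING MIN(salary) > (SELECT AVG(salary) FROM employees)

Result:
(no rows)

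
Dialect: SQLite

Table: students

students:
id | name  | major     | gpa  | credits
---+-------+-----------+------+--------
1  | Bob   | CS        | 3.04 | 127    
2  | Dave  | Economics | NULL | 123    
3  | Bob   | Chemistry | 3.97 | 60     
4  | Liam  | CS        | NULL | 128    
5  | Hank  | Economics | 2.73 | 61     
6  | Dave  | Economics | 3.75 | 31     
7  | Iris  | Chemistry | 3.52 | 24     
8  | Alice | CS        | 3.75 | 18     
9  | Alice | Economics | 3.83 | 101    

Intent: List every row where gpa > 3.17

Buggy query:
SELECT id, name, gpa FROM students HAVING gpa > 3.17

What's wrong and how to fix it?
Bug: HAVING filters the output of aggregation, but this query has no GROUP BY and no aggregate functions, so SQLite rejects it (HAVING clause on a non-aggregate query); the condition here is per row

Fix: Replace HAVING with WHERE since the condition applies to individual rows

Corrected query:
SELECT id, name, gpa FROM students WHERE gpa > 3.17

Result:
id | name  | gpa 
---+-------+-----
3  | Bob   | 3.97
6  | Dave  | 3.75
7  | Iris  | 3.52
8  | Alice | 3.75
9  | Alice | 3.83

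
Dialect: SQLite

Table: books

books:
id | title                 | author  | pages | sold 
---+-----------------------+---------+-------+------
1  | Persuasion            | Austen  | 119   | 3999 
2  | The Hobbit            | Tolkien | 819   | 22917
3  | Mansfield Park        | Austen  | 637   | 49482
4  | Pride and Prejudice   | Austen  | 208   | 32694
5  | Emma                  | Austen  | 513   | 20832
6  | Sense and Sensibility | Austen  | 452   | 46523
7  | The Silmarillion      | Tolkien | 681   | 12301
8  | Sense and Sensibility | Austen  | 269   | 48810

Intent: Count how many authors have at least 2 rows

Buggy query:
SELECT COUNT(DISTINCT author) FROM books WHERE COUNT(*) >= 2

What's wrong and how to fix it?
Bug: WHERE filters individual rows, not groups, so a group-level COUNT is invalid there

Fix: Group first with HAVING COUNT(*) >= 2, then COUNT the resulting groups

Corrected query:
SELECT COUNT(*) FROM (SELECT author FROM books GROUP BY author HAVING COUNT(*) >= 2)

Result:
COUNT(*)
--------
2       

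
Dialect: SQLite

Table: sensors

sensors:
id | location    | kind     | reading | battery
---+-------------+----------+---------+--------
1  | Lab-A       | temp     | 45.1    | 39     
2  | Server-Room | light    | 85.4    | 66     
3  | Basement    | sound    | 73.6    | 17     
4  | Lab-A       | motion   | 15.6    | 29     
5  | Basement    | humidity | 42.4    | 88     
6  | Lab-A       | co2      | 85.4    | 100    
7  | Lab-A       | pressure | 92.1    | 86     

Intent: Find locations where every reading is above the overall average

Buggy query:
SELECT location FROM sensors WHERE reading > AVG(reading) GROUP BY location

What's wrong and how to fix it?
Bug: AVG() is an aggregate; it can't sit directly in WHERE

Fix: Compute the overall average in a scalar subquery and compare each group's MIN against it in HAVING

Corrected query:
SELECT location FROM sensors GROUP BY location HAVING MIN(reading) > (SELECT AVG(reading) FROM sensors)

Result:
location   
-----------
Server-Room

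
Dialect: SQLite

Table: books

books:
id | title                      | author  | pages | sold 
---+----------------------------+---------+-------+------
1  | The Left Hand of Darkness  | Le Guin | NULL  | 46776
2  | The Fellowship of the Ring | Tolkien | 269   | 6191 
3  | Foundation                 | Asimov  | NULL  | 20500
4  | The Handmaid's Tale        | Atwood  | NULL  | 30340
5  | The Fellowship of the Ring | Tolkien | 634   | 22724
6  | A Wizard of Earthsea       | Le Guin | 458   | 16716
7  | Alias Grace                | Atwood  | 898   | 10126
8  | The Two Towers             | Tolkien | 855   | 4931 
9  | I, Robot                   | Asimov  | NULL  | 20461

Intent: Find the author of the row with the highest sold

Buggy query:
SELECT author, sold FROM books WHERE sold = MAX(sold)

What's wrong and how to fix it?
Bug: WHERE is evaluated per row; an aggregate over the whole table isn't defined there

Fix: Wrap MAX in a scalar subquery so WHERE compares against a single value

Corrected query:
SELECT author, sold FROM books WHERE sold = (SELECT MAX(sold) FROM books)

Result:
author  | sold 
--------+------
Le Guin | 46776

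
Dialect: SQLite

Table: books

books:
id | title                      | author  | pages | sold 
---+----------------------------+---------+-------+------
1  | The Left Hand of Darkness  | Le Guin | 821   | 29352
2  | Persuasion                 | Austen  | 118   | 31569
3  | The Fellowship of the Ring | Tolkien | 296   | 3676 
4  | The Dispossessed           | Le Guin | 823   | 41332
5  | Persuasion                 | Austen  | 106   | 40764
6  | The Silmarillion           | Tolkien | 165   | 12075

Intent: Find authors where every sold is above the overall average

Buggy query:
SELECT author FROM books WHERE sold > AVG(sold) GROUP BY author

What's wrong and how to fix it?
Bug: WHERE evaluates per row before aggregation, so AVG() is unavailable

Fix: Compute the overall average in a scalar subquery and compare each group's MIN against it in HAVING

Corrected query:
SELECT author FROM books GROUP BY author HAVING MIN(sold) > (SELECT AVG(sold) FROM books)

Result:
author 
-------
Austen 
Le Guin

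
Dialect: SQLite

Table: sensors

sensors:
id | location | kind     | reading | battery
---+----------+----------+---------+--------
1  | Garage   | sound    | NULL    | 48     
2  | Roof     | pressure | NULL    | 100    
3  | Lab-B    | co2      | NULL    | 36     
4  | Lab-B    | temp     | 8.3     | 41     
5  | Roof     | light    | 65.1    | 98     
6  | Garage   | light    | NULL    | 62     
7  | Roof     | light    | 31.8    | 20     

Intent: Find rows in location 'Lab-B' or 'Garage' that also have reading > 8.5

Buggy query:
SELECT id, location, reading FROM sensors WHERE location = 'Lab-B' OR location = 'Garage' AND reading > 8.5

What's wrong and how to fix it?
Bug: AND binds tighter than OR, so this parses as location = 'Lab-B' OR (location = 'Garage' AND reading > 8.5)

Fix: Group the OR with parentheses (or use IN), then AND the threshold

Corrected query:
SELECT id, location, reading FROM sensors WHERE (location = 'Lab-B' OR location = 'Garage') AND reading > 8.5

Result:
(no rows)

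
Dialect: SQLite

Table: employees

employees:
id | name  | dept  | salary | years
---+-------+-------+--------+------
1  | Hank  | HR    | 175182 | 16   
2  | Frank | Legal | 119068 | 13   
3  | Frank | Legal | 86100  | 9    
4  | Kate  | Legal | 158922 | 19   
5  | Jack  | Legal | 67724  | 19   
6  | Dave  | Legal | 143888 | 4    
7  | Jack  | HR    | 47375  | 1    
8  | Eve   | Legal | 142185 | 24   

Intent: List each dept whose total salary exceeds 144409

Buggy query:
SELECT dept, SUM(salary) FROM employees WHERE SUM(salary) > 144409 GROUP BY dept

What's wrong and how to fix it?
Bug: WHERE runs before GROUP BY, so aggregates aren't available there

Fix: Use HAVING (which filters groups after aggregation) instead of WHERE

Corrected query:
SELECT dept, SUM(salary) FROM employees GROUP BY dept HAVING SUM(salary) > 144409

Result:
dept  | SUM(salary)
------+------------
HR    | 222557     
Legal | 717887     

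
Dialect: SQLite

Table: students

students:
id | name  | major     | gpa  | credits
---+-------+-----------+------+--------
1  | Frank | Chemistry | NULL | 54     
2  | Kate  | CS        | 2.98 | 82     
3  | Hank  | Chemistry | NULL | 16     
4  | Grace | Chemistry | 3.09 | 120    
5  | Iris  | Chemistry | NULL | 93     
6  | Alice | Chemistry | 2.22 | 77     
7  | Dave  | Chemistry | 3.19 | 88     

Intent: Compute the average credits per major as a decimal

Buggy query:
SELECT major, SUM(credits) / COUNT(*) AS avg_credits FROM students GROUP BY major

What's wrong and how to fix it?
Bug: SUM(credits) and COUNT(*) are both integers; the division truncates the fractional part

Fix: Cast one side to REAL so the division keeps the fractional part

Corrected query:
SELECT major, SUM(credits) * 1.0 / COUNT(*) AS avg_credits FROM students GROUP BY major

Result:
major     | avg_credits
----------+------------
CS        | 82         
Chemistry | 74.666667  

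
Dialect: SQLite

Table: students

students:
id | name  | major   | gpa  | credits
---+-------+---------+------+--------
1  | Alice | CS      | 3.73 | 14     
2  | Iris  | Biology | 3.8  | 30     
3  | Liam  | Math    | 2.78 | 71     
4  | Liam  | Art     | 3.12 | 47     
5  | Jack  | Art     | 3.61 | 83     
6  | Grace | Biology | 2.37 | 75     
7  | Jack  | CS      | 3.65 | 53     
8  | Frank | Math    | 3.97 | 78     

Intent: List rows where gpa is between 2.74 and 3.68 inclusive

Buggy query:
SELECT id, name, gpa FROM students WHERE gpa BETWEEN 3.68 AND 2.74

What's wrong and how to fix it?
Bug: The bounds are reversed; BETWEEN a AND b requires a <= b to match anything

Fix: Write BETWEEN 2.74 AND 3.68

Corrected query:
SELECT id, name, gpa FROM students WHERE gpa BETWEEN 2.74 AND 3.68

Result:
id | name | gpa 
---+------+-----
3  | Liam | 2.78
4  | Liam | 3.12
5  | Jack | 3.61
7  | Jack | 3.65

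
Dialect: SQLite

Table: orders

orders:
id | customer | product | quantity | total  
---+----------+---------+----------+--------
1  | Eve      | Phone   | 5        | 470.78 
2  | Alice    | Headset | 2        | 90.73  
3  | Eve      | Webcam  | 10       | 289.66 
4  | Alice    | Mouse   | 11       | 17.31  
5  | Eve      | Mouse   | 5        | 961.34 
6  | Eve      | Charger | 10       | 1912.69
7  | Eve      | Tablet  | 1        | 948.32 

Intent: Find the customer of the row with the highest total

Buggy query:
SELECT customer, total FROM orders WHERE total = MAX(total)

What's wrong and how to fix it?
Bug: MAX(total) is an aggregate and cannot be used directly in WHERE

Fix: Wrap MAX in a scalar subquery so WHERE compares against a single value

Corrected query:
SELECT customer, total FROM orders WHERE total = (SELECT MAX(total) FROM orders)

Result:
customer | total  
---------+--------
Eve      | 1912.69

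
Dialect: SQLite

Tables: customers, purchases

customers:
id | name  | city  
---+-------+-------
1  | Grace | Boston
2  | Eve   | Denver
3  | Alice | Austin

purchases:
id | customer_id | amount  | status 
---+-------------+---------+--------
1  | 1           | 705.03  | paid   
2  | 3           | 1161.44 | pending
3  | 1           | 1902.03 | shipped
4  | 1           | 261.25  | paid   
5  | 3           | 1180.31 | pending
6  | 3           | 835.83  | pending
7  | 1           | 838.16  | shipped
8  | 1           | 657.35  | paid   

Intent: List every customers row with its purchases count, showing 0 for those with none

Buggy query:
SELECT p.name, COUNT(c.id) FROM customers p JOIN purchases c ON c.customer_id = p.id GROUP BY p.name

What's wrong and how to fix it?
Bug: INNER JOIN drops customers rows that have no matching purchases rows

Fix: Switch to LEFT JOIN to retain unmatched parent rows

Corrected query:
SELECT p.name, COUNT(c.id) FROM customers p LEFT JOIN purchases c ON c.customer_id = p.id GROUP BY p.name

Result:
name  | COUNT(c.id)
------+------------
Alice | 3          
Eve   | 0          
Grace | 5          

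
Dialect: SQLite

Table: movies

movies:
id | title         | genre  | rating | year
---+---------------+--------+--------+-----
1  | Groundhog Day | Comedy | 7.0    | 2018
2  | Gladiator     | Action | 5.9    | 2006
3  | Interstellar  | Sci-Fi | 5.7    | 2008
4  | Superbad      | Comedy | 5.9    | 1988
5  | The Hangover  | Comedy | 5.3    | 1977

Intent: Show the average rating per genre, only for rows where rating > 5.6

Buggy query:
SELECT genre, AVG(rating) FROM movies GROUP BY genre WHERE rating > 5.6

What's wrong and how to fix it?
Bug: Row-level WHERE must come before GROUP BY in the clause order

Fix: Move the WHERE clause before GROUP BY

Corrected query:
SELECT genre, AVG(rating) FROM movies WHERE rating > 5.6 GROUP BY genre

Result:
genre  | AVG(rating)
-------+------------
Action | 5.9        
Comedy | 6.45       
Sci-Fi | 5.7        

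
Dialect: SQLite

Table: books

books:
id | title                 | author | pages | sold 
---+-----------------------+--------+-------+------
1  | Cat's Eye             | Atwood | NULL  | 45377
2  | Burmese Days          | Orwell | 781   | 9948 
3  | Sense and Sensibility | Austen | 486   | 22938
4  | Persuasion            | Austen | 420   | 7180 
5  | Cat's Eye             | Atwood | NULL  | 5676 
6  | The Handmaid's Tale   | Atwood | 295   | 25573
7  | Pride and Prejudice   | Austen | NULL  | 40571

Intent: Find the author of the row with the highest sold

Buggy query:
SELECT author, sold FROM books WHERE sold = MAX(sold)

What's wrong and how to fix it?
Bug: WHERE is evaluated per row; an aggregate over the whole table isn't defined there

Fix: Use a subquery: WHERE sold = (SELECT MAX(sold) FROM books)

Corrected query:
SELECT author, sold FROM books WHERE sold = (SELECT MAX(sold) FROM books)

Result:
author | sold 
-------+------
Atwood | 45377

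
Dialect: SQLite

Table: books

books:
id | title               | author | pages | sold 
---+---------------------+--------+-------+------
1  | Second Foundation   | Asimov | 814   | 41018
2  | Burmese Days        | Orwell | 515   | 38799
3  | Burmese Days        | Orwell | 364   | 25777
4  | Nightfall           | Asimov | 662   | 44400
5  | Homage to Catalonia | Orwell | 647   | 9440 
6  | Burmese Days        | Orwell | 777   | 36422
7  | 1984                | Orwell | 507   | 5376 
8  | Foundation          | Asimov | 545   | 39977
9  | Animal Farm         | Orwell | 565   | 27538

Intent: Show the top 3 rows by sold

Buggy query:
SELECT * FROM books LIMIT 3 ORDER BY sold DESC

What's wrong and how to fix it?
Bug: ORDER BY cannot follow LIMIT; LIMIT is the final clause

Fix: Sort with ORDER BY, then apply LIMIT

Corrected query:
SELECT * FROM books ORDER BY sold DESC LIMIT 3

Result:
id | title             | author | pages | sold 
---+-------------------+--------+-------+------
4  | Nightfall         | Asimov | 662   | 44400
1  | Second Foundation | Asimov | 814   | 41018
8  | Foundation        | Asimov | 545   | 39977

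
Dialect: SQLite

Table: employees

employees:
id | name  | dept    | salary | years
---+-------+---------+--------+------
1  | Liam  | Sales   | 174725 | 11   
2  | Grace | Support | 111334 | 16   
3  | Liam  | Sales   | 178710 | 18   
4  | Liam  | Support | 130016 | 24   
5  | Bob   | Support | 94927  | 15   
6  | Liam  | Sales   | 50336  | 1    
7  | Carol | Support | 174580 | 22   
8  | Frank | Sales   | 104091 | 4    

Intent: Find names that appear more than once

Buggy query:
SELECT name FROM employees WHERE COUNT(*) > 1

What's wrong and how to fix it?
Bug: COUNT(*) is an aggregate and cannot be used in WHERE

Fix: Group first, then use HAVING for the count condition

Corrected query:
SELECT name FROM employees GROUP BY name HAVING COUNT(*) > 1

Result:
name
----
Liam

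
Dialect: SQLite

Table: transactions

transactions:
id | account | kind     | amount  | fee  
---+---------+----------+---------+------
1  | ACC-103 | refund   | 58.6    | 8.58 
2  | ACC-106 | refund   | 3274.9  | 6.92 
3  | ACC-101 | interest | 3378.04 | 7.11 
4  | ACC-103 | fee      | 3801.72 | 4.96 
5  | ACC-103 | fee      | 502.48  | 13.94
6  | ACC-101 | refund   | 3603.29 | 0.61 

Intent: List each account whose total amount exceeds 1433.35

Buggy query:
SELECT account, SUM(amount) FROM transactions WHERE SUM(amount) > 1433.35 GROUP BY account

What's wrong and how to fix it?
Bug: SUM(amount) is an aggregate, but WHERE filters rows before aggregation

Fix: Use HAVING (which filters groups after aggregation) instead of WHERE

Corrected query:
SELECT account, SUM(amount) FROM transactions GROUP BY account HAVING SUM(amount) > 1433.35

Result:
account | SUM(amount)
--------+------------
ACC-101 | 6981.33    
ACC-103 | 4362.8     
ACC-106 | 3274.9     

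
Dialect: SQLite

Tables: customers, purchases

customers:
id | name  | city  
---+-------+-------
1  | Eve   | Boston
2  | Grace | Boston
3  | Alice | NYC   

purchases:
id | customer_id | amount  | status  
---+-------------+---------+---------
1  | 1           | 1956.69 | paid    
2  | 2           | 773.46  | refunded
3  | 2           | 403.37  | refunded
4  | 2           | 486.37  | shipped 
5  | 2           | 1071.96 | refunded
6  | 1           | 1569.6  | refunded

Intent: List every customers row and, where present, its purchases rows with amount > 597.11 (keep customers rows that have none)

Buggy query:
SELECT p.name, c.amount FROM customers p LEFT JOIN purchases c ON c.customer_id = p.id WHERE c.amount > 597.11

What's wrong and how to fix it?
Bug: A WHERE condition on the right-hand table after LEFT JOIN drops unmatched parents

Fix: Move the right-table condition into the ON clause so unmatched parents are kept

Corrected query:
SELECT p.name, c.amount FROM customers p LEFT JOIN purchases c ON c.customer_id = p.id AND c.amount > 597.11

Result:
name  | amount 
------+--------
Eve   | 1569.6 
Eve   | 1956.69
Grace | 773.46 
Grace | 1071.96
Alice | NULL   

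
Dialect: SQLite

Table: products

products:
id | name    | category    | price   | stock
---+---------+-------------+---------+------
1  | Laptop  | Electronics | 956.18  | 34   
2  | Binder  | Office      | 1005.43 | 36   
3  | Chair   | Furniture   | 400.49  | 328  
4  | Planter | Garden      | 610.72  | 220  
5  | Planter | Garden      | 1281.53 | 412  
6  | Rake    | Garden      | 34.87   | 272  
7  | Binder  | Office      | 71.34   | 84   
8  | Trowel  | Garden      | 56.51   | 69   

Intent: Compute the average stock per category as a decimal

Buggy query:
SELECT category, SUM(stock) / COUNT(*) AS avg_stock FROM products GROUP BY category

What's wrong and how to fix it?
Bug: SUM(stock) and COUNT(*) are both integers; the division truncates the fractional part

Fix: Cast one side to REAL so the division keeps the fractional part

Corrected query:
SELECT category, SUM(stock) * 1.0 / COUNT(*) AS avg_stock FROM products GROUP BY category

Result:
category    | avg_stock
------------+----------
Electronics | 34       
Furniture   | 328      
Garden      | 243.25   
Office      | 60       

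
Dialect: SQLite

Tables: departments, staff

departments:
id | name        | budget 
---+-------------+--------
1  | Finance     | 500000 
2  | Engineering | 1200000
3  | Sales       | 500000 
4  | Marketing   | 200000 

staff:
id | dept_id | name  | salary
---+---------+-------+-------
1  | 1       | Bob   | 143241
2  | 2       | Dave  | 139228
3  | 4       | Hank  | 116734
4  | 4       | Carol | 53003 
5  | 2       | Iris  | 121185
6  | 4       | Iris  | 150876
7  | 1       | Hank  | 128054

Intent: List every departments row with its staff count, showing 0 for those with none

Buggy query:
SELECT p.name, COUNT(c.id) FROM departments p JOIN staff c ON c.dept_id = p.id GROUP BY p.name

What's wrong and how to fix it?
Bug: INNER JOIN drops departments rows that have no matching staff rows

Fix: Use LEFT JOIN so parents without children still appear (COUNT(c.id) gives 0)

Corrected query:
SELECT p.name, COUNT(c.id) FROM departments p LEFT JOIN staff c ON c.dept_id = p.id GROUP BY p.name

Result:
name        | COUNT(c.id)
------------+------------
Engineering | 2          
Finance     | 2          
Marketing   | 3          
Sales       | 0          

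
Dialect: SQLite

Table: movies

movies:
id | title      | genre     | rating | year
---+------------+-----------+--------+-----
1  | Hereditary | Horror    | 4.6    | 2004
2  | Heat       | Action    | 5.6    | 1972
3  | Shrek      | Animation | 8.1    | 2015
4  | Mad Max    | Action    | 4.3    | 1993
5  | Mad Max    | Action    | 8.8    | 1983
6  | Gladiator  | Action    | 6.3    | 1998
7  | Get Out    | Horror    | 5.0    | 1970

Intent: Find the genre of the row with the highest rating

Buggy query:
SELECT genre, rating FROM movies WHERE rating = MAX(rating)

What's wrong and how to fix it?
Bug: WHERE is evaluated per row; an aggregate over the whole table isn't defined there

Fix: Use a subquery: WHERE rating = (SELECT MAX(rating) FROM movies)

Corrected query:
SELECT genre, rating FROM movies WHERE rating = (SELECT MAX(rating) FROM movies)

Result:
genre  | rating
-------+-------
Action | 8.8   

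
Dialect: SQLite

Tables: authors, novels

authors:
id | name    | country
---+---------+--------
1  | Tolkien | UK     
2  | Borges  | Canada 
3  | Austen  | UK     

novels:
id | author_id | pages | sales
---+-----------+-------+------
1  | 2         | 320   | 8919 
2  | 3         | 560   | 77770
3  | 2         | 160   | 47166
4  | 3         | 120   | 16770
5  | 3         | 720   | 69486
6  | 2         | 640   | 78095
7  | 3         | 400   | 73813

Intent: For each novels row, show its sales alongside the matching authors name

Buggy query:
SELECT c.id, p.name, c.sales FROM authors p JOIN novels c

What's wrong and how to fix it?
Bug: Missing join condition: each novels row is matched to all authors rows instead of just its own

Fix: Specify the join condition linking the foreign key to the parent id

Corrected query:
SELECT c.id, p.name, c.sales FROM authors p JOIN novels c ON c.author_id = p.id

Result:
id | name   | sales
---+--------+------
1  | Borges | 8919 
2  | Austen | 77770
3  | Borges | 47166
4  | Austen | 16770
5  | Austen | 69486
6  | Borges | 78095
7  | Austen | 73813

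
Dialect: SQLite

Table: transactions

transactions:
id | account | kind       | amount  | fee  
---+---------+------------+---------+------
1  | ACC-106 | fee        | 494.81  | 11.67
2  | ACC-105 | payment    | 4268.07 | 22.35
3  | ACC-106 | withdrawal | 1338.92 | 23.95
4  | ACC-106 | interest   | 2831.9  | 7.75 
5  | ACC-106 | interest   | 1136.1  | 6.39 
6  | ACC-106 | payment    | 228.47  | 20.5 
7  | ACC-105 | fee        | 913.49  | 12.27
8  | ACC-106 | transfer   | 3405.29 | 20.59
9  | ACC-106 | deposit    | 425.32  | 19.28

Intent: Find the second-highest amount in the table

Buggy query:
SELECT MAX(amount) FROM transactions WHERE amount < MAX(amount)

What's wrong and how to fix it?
Bug: MAX(amount) on the right of the comparison is an aggregate-in-WHERE error

Fix: Put the inner MAX in a scalar subquery

Corrected query:
SELECT MAX(amount) FROM transactions WHERE amount < (SELECT MAX(amount) FROM transactions)

Result:
MAX(amount)
-----------
3405.29    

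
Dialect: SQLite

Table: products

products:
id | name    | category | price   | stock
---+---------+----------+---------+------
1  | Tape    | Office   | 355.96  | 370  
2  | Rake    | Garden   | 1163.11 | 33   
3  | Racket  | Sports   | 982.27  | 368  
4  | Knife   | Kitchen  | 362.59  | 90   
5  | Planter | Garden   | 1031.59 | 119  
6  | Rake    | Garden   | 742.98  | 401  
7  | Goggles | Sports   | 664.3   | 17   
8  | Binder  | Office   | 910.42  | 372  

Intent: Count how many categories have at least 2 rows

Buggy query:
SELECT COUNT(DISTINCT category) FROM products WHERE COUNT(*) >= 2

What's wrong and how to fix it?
Bug: WHERE filters individual rows, not groups, so a group-level COUNT is invalid there

Fix: Use a subquery that GROUPs and filters with HAVING, then count its rows

Corrected query:
SELECT COUNT(*) FROM (SELECT category FROM products GROUP BY category HAVING COUNT(*) >= 2)

Result:
COUNT(*)
--------
3       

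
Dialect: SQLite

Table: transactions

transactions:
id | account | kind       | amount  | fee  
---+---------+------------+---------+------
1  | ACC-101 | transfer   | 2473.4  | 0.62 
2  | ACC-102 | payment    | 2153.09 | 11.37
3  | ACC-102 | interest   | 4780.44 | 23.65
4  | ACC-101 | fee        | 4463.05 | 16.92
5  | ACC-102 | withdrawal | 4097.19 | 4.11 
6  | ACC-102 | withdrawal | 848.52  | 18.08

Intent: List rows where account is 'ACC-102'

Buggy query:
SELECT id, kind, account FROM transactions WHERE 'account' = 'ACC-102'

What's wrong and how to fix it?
Bug: 'account' in single quotes is a string literal, not the column; the comparison is literal-vs-literal and never true

Fix: Remove the quotes around the column name (or use double quotes for an identifier)

Corrected query:
SELECT id, kind, account FROM transactions WHERE account = 'ACC-102'

Result:
id | kind       | account
---+------------+--------
2  | payment    | ACC-102
3  | interest   | ACC-102
5  | withdrawal | ACC-102
6  | withdrawal | ACC-102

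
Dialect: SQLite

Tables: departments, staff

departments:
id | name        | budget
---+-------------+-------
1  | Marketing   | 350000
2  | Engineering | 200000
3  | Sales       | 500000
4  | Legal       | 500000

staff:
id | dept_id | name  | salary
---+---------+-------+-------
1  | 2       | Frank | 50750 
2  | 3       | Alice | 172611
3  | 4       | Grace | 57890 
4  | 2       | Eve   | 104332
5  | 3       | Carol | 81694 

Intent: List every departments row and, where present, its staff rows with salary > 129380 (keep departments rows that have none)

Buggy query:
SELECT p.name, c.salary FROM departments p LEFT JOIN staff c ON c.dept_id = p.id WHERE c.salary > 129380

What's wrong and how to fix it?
Bug: A WHERE condition on the right-hand table after LEFT JOIN drops unmatched parents

Fix: Put 'c.salary > 129380' in the JOIN's ON clause instead of WHERE

Corrected query:
SELECT p.name, c.salary FROM departments p LEFT JOIN staff c ON c.dept_id = p.id AND c.salary > 129380

Result:
name        | salary
------------+-------
Marketing   | NULL  
Engineering | NULL  
Sales       | 172611
Legal       | NULL  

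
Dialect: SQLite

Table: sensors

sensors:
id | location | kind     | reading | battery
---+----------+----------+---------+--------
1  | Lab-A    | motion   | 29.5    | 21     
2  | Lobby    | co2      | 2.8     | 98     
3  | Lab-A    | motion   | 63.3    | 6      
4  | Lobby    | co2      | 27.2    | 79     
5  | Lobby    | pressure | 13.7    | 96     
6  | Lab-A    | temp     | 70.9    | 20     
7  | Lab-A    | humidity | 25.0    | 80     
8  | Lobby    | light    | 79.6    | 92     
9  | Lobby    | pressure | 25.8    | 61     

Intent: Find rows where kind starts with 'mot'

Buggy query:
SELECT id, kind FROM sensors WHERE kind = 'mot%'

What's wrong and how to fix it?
Bug: '=' compares the literal string including the % character; pattern matching needs LIKE

Fix: Replace '=' with LIKE so 'mot%' is treated as a pattern

Corrected query:
SELECT id, kind FROM sensors WHERE kind LIKE 'mot%'

Result:
id | kind  
---+-------
1  | motion
3  | motion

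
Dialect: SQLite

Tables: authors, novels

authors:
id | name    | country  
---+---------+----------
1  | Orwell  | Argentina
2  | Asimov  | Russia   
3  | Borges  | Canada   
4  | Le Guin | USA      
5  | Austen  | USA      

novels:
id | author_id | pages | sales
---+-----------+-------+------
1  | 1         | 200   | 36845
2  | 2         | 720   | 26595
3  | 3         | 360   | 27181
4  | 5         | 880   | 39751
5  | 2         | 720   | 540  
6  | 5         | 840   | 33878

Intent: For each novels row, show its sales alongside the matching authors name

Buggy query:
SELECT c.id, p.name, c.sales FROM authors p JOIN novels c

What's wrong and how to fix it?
Bug: Missing join condition: each novels row is matched to all authors rows instead of just its own

Fix: Specify the join condition linking the foreign key to the parent id

Corrected query:
SELECT c.id, p.name, c.sales FROM authors p JOIN novels c ON c.author_id = p.id

Result:
id | name   | sales
---+--------+------
1  | Orwell | 36845
2  | Asimov | 26595
3  | Borges | 27181
4  | Austen | 39751
5  | Asimov | 540  
6  | Austen | 33878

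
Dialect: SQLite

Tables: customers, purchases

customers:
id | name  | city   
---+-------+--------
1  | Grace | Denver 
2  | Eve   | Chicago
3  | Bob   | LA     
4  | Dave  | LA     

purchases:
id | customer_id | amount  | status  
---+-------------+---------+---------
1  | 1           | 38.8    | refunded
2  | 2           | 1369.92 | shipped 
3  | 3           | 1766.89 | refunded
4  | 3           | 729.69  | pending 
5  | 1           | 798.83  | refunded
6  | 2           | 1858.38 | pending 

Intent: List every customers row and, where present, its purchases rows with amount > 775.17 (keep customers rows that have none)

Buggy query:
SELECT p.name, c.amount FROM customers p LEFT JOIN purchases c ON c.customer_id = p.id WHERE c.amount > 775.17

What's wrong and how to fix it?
Bug: A WHERE condition on the right-hand table after LEFT JOIN drops unmatched parents

Fix: Move the right-table condition into the ON clause so unmatched parents are kept

Corrected query:
SELECT p.name, c.amount FROM customers p LEFT JOIN purchases c ON c.customer_id = p.id AND c.amount > 775.17

Result:
name  | amount 
------+--------
Grace | 798.83 
Eve   | 1369.92
Eve   | 1858.38
Bob   | 1766.89
Dave  | NULL   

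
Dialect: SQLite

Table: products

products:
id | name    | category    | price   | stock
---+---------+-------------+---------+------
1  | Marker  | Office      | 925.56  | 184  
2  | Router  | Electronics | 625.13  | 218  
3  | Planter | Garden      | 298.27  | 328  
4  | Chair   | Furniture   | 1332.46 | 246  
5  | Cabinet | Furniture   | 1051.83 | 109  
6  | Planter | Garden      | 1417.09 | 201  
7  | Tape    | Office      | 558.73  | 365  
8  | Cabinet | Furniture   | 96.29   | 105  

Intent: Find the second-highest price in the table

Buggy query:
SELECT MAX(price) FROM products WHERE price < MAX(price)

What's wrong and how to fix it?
Bug: The inner MAX is an aggregate inside WHERE, which is not allowed

Fix: Compute the overall MAX in a subquery, then take MAX of rows below it

Corrected query:
SELECT MAX(price) FROM products WHERE price < (SELECT MAX(price) FROM products)

Result:
MAX(price)
----------
1332.46   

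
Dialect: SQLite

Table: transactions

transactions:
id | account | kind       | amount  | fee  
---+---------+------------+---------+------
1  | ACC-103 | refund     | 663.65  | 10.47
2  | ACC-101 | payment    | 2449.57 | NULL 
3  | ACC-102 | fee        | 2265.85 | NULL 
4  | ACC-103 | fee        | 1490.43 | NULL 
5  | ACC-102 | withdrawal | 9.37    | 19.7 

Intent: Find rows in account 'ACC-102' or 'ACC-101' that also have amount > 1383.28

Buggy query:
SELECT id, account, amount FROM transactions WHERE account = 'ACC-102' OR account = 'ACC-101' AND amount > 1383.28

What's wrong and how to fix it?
Bug: AND binds tighter than OR, so this parses as account = 'ACC-102' OR (account = 'ACC-101' AND amount > 1383.28)

Fix: Add parentheses around the OR so the AND applies to both alternatives

Corrected query:
SELECT id, account, amount FROM transactions WHERE (account = 'ACC-102' OR account = 'ACC-101') AND amount > 1383.28

Result:
id | account | amount 
---+---------+--------
2  | ACC-101 | 2449.57
3  | ACC-102 | 2265.85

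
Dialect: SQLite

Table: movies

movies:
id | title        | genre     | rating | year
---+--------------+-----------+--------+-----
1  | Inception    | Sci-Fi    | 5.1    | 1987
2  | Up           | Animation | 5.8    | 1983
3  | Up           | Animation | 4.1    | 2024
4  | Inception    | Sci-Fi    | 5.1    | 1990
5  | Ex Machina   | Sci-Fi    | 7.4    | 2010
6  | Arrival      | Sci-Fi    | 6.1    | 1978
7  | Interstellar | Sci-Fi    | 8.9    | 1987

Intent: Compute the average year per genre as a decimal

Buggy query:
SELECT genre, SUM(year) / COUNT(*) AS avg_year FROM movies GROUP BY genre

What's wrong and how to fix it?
Bug: SUM(year) and COUNT(*) are both integers; the division truncates the fractional part

Fix: Multiply by 1.0 (or CAST to REAL) to force floating-point division

Corrected query:
SELECT genre, SUM(year) * 1.0 / COUNT(*) AS avg_year FROM movies GROUP BY genre

Result:
genre     | avg_year
----------+---------
Animation | 2003.5  
Sci-Fi    | 1990.4  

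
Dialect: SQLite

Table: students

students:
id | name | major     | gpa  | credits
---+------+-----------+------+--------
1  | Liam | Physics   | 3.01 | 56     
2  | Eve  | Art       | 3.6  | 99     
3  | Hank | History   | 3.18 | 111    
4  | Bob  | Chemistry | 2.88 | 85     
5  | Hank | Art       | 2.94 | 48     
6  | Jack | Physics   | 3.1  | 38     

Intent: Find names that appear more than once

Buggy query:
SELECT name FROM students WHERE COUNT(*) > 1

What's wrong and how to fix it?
Bug: WHERE can't reference COUNT(*); aggregates are computed after WHERE

Fix: Group first, then use HAVING for the count condition

Corrected query:
SELECT name FROM students GROUP BY name HAVING COUNT(*) > 1

Result:
name
----
Hank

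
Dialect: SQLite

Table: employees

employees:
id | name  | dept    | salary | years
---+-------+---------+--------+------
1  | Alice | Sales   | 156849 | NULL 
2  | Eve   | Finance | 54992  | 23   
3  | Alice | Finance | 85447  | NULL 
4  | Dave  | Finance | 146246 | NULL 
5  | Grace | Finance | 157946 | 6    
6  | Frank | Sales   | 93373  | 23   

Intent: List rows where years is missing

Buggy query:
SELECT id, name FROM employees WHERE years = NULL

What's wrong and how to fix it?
Bug: '= NULL' is always unknown in SQL three-valued logic, so no rows match

Fix: Use IS NULL to test for NULL

Corrected query:
SELECT id, name FROM employees WHERE years IS NULL

Result:
id | name 
---+------
1  | Alice
3  | Alice
4  | Dave 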